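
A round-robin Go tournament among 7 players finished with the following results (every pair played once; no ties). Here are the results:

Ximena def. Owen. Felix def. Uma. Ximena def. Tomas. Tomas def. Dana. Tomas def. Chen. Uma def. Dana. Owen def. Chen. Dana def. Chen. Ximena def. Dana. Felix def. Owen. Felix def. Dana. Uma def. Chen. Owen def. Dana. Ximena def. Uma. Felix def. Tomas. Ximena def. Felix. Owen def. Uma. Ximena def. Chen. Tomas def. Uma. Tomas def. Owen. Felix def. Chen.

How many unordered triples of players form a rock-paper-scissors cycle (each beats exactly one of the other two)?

0

Win totals: Owen 3, Dana 1, Ximena 6, Felix 5, Chen 0, Tomas 4, Uma 2.
A player with w wins dominates both others in C(w,2) triples; summing gives 3 + 0 + 15 + 10 + 0 + 6 + 1 = 35 transitive triples.
Total triples C(7,3) = 35, so cyclic triples = 35 − 35 = 0.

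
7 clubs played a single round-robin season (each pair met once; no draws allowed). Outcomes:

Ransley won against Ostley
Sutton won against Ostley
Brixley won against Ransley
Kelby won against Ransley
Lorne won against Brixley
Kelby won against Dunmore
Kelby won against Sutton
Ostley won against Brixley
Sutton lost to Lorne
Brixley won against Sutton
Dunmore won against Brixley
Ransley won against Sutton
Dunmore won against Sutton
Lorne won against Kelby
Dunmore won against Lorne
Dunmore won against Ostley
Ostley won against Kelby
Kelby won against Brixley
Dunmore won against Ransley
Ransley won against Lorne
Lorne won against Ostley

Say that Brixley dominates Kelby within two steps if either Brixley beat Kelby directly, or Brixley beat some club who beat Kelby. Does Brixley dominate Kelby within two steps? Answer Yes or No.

No

Brixley did not beat Kelby directly.
Brixley beat Ransley, Sutton, but each of them lost to Kelby. No two-step path.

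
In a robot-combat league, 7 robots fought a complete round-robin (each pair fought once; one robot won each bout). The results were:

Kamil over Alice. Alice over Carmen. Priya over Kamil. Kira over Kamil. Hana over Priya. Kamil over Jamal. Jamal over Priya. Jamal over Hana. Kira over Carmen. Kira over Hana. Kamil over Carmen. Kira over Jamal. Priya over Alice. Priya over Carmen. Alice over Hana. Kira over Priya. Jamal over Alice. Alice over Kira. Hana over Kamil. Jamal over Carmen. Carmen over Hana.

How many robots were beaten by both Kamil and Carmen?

0

Kamil beat: Alice, Carmen, Jamal.
Carmen beat: Hana.
No one was beaten by both.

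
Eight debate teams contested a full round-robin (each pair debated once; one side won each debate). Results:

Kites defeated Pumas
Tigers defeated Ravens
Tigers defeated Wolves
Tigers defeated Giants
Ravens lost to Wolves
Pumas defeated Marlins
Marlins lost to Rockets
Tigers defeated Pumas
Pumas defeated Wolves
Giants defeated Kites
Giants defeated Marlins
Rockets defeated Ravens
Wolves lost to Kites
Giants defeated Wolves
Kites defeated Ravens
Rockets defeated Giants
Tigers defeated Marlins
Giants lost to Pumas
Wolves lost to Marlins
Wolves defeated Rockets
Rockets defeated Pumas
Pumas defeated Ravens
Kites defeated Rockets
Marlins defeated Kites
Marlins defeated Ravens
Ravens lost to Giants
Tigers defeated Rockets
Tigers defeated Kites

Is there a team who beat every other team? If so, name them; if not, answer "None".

Tigers has 7 wins out of 7 opponents — a perfect record.

Tigers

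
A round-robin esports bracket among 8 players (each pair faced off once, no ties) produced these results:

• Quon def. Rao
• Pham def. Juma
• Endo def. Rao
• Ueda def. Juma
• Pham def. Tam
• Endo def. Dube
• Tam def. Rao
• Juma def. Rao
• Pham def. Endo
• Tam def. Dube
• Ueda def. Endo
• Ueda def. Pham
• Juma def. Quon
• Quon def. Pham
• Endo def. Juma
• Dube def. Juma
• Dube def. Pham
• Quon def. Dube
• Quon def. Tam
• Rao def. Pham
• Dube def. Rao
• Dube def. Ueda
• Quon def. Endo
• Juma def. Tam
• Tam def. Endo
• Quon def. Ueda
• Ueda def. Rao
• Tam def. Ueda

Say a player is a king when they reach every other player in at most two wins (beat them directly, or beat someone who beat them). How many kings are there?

6

Ueda reaches everyone (king).
Pham reaches everyone (king).
Rao cannot reach Ueda, Dube, Quon in two steps.
Endo reaches everyone (king).
Dube reaches everyone (king).
Tam cannot reach Quon in two steps.
Juma reaches everyone (king).
Quon reaches everyone (king).
Kings: Ueda, Pham, Endo, Dube, Juma, Quon — 6.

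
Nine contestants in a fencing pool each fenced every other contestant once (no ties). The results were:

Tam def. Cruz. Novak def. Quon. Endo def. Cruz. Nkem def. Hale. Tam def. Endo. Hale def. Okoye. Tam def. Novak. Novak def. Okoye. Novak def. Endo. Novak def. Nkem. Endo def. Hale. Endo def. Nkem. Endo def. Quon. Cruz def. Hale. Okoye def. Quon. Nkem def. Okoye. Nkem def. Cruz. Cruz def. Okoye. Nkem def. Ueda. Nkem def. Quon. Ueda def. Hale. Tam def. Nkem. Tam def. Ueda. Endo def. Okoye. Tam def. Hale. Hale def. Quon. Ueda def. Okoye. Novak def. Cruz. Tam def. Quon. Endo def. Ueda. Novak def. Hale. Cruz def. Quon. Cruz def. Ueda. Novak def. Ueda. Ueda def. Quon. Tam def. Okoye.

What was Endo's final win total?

6

Endo's results: beat Quon, Nkem, Ueda, Okoye, Hale, Cruz; lost to Novak, Tam.
That is 6 wins.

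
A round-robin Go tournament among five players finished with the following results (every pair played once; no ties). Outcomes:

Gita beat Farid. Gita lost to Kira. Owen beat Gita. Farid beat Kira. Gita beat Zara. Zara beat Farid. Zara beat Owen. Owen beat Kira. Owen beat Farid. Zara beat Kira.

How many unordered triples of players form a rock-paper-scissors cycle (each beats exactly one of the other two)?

3

Of the C(5,3) = 10 triples, the cyclic ones are: {Kira, Zara, Gita}; {Kira, Farid, Gita}; {Zara, Owen, Gita}.
That is 3.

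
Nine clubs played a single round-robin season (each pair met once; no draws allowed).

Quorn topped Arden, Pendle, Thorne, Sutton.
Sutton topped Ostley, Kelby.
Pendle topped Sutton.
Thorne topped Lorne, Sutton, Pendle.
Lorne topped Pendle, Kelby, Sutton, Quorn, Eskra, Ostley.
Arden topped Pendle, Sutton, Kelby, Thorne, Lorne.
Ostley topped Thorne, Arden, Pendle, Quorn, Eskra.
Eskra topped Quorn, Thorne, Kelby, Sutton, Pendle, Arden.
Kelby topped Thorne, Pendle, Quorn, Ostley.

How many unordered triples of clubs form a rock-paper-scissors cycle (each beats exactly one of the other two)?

Win totals: Eskra 6, Arden 5, Thorne 3, Kelby 4, Lorne 6, Ostley 5, Pendle 1, Sutton 2, Quorn 4.
A club with w wins dominates both others in C(w,2) triples; summing gives 15 + 10 + 3 + 6 + 15 + 10 + 0 + 1 + 6 = 66 transitive triples.
Total triples C(9,3) = 84, so cyclic triples = 84 − 66 = 18.

18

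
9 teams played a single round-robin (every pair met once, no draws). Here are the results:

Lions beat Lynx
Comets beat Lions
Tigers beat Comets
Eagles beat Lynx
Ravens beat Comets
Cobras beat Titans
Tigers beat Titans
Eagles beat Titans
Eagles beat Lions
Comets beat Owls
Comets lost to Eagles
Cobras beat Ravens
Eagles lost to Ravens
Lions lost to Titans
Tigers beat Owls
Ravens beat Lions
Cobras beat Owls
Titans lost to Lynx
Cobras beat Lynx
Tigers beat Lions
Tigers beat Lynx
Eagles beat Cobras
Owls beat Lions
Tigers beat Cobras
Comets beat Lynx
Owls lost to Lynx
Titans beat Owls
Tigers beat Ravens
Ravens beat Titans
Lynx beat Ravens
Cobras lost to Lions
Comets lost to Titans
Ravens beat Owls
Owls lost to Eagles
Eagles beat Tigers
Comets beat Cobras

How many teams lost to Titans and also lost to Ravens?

Titans beat: Comets, Owls, Lions.
Ravens beat: Eagles, Comets, Owls, Titans, Lions.
Both beat: Comets, Owls, Lions — 3.

3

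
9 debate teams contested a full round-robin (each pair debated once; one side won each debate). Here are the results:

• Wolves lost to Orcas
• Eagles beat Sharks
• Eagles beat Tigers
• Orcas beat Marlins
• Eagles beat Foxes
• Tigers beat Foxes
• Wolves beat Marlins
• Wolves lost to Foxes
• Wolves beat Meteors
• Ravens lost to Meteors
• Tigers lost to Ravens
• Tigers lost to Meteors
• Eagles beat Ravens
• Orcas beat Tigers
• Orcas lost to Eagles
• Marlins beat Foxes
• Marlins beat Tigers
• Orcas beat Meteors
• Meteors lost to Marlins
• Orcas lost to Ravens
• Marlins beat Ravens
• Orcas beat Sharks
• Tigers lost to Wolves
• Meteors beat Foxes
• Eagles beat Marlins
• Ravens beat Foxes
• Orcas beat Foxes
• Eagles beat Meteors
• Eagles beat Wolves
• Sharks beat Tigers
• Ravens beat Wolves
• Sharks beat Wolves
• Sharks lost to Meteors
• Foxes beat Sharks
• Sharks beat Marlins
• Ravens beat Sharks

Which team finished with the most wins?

Eagles

Win totals: Tigers 1, Meteors 4, Wolves 3, Sharks 3, Orcas 6, Ravens 5, Foxes 2, Marlins 4, Eagles 8.
Eagles leads with 8 wins (next highest: 6).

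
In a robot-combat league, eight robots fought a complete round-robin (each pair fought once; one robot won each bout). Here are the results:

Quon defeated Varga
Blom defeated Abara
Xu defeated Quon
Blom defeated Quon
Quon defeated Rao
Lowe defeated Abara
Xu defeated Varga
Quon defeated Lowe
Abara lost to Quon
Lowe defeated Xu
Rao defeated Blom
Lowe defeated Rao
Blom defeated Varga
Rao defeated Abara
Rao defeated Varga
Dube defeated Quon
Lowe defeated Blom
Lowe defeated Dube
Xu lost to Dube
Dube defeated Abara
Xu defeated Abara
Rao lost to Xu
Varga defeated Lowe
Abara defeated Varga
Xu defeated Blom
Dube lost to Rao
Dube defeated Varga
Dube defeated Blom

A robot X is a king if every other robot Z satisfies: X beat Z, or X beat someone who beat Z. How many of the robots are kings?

Lowe reaches everyone (king).
Varga cannot reach Quon in two steps.
Quon reaches everyone (king).
Blom cannot reach Dube, Xu in two steps.
Dube reaches everyone (king).
Abara cannot reach Quon, Blom, Dube, Xu, Rao in two steps.
Xu reaches everyone (king).
Rao reaches everyone (king).
Kings: Lowe, Quon, Dube, Xu, Rao — 5.

5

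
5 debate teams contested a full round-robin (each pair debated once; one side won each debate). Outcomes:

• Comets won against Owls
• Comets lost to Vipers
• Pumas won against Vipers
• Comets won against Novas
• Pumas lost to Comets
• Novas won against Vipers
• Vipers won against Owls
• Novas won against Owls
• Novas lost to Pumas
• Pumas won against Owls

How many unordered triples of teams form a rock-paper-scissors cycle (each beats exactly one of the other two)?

2

Of the C(5,3) = 10 triples, the cyclic ones are: {Comets, Novas, Vipers}; {Comets, Pumas, Vipers}.
That is 2.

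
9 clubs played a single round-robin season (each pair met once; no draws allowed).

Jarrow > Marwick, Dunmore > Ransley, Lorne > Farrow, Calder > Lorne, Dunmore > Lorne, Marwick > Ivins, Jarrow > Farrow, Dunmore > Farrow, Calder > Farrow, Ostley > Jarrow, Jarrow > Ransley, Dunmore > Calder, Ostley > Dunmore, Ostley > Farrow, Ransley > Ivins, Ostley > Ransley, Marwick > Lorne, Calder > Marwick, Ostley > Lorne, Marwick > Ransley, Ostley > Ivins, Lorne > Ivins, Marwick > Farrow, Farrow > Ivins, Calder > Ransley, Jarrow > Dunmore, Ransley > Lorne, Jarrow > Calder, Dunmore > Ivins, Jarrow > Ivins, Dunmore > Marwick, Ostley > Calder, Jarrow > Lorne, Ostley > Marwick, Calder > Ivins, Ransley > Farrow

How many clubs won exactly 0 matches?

1

Win totals: Jarrow 7, Dunmore 6, Ransley 3, Marwick 4, Farrow 1, Calder 5, Ostley 8, Lorne 2, Ivins 0.
Exactly 0: Ivins — 1 club.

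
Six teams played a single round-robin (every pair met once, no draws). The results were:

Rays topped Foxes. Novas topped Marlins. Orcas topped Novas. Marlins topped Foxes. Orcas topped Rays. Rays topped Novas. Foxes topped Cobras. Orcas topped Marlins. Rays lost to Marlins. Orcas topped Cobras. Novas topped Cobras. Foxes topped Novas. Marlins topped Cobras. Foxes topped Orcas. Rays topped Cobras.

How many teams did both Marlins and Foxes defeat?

1

Marlins beat: Rays, Foxes, Cobras.
Foxes beat: Orcas, Cobras, Novas.
Both beat: Cobras — 1.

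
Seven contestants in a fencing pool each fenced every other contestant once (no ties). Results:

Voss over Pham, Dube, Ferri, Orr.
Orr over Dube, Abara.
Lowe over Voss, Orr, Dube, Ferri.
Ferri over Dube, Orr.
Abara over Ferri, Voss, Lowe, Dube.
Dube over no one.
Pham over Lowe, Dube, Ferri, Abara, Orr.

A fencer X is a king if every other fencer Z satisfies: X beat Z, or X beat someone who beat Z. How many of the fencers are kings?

4

Abara reaches everyone (king).
Dube cannot reach Abara, Lowe, Pham, Voss, Orr, Ferri in two steps.
Lowe reaches everyone (king).
Pham reaches everyone (king).
Voss reaches everyone (king).
Orr cannot reach Pham in two steps.
Ferri cannot reach Lowe, Pham, Voss in two steps.
Kings: Abara, Lowe, Pham, Voss — 4.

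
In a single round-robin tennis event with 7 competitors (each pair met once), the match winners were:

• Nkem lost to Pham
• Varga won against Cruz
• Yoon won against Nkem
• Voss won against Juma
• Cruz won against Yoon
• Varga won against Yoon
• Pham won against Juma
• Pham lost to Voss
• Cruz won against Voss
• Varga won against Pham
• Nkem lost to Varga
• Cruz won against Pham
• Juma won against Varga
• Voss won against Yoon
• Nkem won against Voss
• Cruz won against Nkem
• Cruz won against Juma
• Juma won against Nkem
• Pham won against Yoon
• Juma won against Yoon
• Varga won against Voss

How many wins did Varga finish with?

5

Varga's results: beat Nkem, Yoon, Cruz, Voss, Pham; lost to Juma.
That is 5 wins.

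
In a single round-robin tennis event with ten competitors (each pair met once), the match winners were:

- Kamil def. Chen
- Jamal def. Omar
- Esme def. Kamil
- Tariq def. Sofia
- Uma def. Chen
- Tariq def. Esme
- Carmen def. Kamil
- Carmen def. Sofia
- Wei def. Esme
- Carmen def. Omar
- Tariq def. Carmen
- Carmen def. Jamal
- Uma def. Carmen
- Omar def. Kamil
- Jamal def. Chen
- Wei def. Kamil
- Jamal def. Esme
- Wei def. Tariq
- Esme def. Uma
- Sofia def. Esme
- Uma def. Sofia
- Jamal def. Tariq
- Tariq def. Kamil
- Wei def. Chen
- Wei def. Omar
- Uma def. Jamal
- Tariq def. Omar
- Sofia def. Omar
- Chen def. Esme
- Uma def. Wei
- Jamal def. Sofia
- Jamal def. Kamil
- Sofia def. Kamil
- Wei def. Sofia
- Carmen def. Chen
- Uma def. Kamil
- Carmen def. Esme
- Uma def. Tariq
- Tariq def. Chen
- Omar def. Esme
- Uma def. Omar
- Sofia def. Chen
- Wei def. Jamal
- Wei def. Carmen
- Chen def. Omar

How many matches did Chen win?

2

Chen's results: beat Esme, Omar; lost to Carmen, Tariq, Wei, Kamil, Sofia, Jamal, Uma.
That is 2 wins.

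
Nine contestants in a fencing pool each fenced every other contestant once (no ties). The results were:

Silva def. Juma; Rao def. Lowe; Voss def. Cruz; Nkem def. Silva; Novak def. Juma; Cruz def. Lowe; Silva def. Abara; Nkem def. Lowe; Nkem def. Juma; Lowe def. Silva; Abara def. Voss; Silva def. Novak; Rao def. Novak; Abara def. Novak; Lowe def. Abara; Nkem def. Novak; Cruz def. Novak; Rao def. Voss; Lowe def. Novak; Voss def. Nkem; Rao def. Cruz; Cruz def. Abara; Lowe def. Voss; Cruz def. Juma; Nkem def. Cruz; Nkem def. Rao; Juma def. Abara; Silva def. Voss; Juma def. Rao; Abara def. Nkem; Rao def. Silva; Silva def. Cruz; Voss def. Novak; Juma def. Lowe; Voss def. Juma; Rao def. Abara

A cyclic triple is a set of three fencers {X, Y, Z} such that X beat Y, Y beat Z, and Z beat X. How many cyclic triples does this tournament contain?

Win totals: Silva 5, Novak 1, Rao 6, Abara 3, Nkem 6, Juma 3, Voss 4, Cruz 4, Lowe 4.
A fencer with w wins dominates both others in C(w,2) triples; summing gives 10 + 0 + 15 + 3 + 15 + 3 + 6 + 6 + 6 = 64 transitive triples.
Total triples C(9,3) = 84, so cyclic triples = 84 − 64 = 20.

20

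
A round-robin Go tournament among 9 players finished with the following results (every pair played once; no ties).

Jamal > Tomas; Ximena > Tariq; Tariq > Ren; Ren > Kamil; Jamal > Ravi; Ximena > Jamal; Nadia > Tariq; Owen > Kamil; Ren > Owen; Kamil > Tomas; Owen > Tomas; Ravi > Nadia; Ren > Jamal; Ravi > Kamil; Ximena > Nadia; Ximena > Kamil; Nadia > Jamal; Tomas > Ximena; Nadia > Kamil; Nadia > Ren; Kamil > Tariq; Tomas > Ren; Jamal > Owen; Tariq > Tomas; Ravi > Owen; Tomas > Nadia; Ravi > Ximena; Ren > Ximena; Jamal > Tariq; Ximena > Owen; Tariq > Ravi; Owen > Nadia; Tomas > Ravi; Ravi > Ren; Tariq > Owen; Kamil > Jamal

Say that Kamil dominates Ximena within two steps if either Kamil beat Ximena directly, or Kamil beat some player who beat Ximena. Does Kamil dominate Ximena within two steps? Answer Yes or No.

Kamil did not beat Ximena directly.
Kamil beat Jamal, Tomas, Tariq. Of those, Tomas beat Ximena.

Yes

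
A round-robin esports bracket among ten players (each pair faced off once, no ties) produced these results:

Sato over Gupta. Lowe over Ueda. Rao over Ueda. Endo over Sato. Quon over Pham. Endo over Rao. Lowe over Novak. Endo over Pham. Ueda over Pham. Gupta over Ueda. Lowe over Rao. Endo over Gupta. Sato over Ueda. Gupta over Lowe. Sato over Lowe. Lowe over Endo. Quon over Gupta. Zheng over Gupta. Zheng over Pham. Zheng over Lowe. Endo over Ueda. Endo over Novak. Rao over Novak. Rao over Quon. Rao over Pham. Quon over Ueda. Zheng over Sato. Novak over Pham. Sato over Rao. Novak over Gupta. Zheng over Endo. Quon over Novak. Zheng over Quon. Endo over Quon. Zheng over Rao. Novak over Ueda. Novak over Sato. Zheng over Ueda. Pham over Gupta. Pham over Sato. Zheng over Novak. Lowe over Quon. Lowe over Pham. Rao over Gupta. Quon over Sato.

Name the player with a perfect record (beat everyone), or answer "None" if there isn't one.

Zheng

Zheng has 9 wins out of 9 opponents — a perfect record.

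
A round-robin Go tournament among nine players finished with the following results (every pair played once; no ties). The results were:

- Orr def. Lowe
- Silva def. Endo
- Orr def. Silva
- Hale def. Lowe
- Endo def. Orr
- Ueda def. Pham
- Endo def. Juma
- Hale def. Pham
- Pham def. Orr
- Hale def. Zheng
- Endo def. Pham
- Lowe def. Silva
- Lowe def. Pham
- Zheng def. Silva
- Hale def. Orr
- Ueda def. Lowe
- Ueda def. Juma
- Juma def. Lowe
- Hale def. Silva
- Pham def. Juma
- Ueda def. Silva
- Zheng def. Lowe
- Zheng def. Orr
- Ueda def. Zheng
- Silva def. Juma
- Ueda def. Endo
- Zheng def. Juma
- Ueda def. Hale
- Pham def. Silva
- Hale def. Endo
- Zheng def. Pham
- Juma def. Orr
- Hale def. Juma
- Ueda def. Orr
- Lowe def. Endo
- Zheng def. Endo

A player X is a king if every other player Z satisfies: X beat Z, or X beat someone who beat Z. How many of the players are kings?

1

Endo cannot reach Zheng, Ueda, Hale in two steps.
Lowe cannot reach Zheng, Ueda, Hale in two steps.
Zheng cannot reach Ueda, Hale in two steps.
Ueda reaches everyone (king).
Juma cannot reach Zheng, Ueda, Hale in two steps.
Hale cannot reach Ueda in two steps.
Orr cannot reach Zheng, Ueda, Hale in two steps.
Silva cannot reach Zheng, Ueda, Hale in two steps.
Pham cannot reach Zheng, Ueda, Hale in two steps.
Kings: Ueda — 1.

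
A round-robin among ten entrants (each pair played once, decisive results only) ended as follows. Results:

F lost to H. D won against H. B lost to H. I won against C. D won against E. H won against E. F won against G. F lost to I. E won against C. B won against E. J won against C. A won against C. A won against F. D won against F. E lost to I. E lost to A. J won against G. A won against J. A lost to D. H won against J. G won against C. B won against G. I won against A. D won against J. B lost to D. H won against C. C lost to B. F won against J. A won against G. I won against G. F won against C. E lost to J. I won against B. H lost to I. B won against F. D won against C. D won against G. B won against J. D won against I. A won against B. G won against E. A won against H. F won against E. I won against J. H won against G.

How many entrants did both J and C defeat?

J beat: C, E, G.
C beat: no one.
No one was beaten by both.

0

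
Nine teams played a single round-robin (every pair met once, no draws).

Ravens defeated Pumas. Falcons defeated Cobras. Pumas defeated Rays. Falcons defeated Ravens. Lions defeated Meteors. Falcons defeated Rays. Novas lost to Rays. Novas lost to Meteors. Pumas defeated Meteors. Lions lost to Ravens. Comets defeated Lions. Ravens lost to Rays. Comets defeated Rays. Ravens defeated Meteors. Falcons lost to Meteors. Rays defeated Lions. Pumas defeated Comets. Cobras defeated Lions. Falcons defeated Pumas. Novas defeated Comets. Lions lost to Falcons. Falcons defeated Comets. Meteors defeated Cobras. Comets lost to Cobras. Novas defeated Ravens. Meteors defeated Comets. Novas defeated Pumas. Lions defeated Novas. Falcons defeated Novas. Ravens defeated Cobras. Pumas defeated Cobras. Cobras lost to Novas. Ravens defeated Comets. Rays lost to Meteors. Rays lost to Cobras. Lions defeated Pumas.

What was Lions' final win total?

3

Lions' results: beat Novas, Pumas, Meteors; lost to Cobras, Comets, Ravens, Falcons, Rays.
That is 3 wins.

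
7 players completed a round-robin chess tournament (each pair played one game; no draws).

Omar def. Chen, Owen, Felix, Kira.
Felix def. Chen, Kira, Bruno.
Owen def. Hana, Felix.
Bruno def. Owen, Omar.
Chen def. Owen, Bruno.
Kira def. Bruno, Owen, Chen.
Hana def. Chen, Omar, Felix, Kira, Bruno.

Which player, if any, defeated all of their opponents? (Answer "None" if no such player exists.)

Highest win total is Hana with 5 (out of 6 possible).
Hana lost to Owen, so no player went undefeated.

None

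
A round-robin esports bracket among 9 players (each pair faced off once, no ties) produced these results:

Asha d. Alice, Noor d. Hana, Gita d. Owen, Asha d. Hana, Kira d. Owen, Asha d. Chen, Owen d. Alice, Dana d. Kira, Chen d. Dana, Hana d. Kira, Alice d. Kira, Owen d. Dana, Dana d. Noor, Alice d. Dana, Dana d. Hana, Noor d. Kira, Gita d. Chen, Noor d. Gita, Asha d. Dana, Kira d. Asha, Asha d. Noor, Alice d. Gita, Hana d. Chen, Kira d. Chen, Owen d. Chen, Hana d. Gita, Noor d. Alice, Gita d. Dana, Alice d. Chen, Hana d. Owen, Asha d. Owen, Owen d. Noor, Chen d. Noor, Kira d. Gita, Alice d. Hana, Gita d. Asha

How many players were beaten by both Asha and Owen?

Asha beat: Noor, Chen, Alice, Owen, Dana, Hana.
Owen beat: Noor, Chen, Alice, Dana.
Both beat: Noor, Chen, Alice, Dana — 4.

4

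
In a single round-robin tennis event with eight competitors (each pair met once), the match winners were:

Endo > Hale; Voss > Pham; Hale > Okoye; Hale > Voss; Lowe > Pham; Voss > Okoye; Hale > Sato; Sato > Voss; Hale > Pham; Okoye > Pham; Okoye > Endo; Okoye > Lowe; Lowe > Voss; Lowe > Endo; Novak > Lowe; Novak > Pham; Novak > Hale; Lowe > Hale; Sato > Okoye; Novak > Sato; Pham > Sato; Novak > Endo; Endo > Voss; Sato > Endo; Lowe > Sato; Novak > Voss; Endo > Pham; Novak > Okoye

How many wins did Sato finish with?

Sato's results: beat Okoye, Voss, Endo; lost to Pham, Hale, Lowe, Novak.
That is 3 wins.

3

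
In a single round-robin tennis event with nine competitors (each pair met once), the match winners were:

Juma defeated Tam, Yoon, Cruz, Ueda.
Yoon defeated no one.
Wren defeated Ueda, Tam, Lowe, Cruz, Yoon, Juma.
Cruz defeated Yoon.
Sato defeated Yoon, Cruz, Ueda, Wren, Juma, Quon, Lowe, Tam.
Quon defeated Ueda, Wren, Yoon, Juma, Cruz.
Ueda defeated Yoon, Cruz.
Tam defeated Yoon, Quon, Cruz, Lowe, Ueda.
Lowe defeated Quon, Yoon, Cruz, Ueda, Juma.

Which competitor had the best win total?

Sato

Win totals: Lowe 5, Cruz 1, Sato 8, Juma 4, Ueda 2, Yoon 0, Wren 6, Quon 5, Tam 5.
Sato leads with 8 wins (next highest: 6).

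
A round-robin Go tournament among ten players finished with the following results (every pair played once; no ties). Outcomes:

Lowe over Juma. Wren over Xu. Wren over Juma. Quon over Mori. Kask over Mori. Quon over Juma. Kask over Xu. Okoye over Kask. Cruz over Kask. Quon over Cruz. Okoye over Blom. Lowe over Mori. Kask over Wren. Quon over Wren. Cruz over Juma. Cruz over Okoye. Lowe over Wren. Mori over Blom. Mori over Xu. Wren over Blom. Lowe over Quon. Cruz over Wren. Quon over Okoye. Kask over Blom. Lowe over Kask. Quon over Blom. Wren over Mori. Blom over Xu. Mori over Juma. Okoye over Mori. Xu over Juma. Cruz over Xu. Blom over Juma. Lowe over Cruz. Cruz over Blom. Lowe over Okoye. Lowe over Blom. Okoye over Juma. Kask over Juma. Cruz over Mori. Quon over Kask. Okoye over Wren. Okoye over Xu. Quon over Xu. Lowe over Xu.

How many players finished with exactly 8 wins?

1

Win totals: Xu 1, Blom 2, Kask 5, Cruz 7, Okoye 6, Mori 3, Wren 4, Lowe 9, Quon 8, Juma 0.
Exactly 8: Quon — 1 player.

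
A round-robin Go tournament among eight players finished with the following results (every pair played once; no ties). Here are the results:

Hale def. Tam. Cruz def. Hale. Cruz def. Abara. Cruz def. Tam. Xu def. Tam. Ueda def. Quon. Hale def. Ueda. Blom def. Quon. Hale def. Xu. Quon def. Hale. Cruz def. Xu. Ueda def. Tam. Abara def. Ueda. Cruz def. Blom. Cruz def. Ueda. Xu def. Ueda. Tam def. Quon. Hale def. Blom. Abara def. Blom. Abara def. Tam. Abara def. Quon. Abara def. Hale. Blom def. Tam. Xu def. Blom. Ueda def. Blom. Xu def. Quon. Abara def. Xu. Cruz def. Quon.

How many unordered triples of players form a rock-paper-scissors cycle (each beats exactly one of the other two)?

4

Win totals: Abara 6, Blom 2, Ueda 3, Xu 4, Quon 1, Tam 1, Hale 4, Cruz 7.
A player with w wins dominates both others in C(w,2) triples; summing gives 15 + 1 + 3 + 6 + 0 + 0 + 6 + 21 = 52 transitive triples.
Total triples C(8,3) = 56, so cyclic triples = 56 − 52 = 4.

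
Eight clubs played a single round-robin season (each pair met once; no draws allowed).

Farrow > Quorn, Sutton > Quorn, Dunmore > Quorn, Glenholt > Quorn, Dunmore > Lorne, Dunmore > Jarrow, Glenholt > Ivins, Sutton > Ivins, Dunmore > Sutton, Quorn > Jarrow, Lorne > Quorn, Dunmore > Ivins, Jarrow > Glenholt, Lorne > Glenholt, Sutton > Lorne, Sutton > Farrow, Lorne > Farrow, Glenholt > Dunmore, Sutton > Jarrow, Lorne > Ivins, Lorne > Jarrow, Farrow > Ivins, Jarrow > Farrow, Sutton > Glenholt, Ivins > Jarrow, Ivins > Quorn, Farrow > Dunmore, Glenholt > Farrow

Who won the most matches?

Sutton

Win totals: Dunmore 5, Ivins 2, Lorne 5, Quorn 1, Farrow 3, Glenholt 4, Jarrow 2, Sutton 6.
Sutton leads with 6 wins (next highest: 5).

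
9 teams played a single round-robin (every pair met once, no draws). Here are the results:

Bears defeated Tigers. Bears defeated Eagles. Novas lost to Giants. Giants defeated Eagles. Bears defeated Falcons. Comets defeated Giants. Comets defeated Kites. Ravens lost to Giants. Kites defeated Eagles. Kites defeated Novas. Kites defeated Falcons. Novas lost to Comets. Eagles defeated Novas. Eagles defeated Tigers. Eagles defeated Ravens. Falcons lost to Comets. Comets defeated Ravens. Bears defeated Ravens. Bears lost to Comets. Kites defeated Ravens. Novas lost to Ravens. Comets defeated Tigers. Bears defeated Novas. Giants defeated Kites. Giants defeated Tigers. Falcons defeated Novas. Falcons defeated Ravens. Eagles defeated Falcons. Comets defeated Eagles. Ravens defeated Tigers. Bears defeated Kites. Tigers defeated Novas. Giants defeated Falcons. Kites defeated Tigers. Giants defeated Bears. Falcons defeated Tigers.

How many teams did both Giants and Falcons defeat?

Giants beat: Kites, Tigers, Eagles, Novas, Bears, Ravens, Falcons.
Falcons beat: Tigers, Novas, Ravens.
Both beat: Tigers, Novas, Ravens — 3.

3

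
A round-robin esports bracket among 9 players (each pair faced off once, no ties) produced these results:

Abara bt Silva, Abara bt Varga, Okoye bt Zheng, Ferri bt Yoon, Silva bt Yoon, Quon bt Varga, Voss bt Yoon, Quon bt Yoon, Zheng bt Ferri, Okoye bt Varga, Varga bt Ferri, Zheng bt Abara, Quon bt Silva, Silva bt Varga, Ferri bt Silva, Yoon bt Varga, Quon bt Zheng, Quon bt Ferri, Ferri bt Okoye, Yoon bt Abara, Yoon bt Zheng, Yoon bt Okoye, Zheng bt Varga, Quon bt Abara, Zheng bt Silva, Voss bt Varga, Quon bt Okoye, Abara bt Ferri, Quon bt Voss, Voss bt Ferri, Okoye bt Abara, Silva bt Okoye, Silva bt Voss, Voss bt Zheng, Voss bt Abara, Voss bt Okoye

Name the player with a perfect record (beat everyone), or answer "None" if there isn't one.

Quon

Quon has 8 wins out of 8 opponents — a perfect record.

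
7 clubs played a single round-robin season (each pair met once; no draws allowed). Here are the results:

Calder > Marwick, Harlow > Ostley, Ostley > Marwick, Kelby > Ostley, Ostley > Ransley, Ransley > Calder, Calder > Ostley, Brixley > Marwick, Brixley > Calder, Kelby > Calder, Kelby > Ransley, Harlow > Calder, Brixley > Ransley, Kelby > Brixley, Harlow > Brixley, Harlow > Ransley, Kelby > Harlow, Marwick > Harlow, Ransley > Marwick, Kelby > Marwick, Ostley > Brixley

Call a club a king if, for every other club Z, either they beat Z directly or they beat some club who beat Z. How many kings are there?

1

Marwick cannot reach Kelby in two steps.
Ransley cannot reach Kelby, Brixley in two steps.
Kelby reaches everyone (king).
Ostley cannot reach Kelby in two steps.
Harlow cannot reach Kelby in two steps.
Brixley cannot reach Kelby in two steps.
Calder cannot reach Kelby in two steps.
Kings: Kelby — 1.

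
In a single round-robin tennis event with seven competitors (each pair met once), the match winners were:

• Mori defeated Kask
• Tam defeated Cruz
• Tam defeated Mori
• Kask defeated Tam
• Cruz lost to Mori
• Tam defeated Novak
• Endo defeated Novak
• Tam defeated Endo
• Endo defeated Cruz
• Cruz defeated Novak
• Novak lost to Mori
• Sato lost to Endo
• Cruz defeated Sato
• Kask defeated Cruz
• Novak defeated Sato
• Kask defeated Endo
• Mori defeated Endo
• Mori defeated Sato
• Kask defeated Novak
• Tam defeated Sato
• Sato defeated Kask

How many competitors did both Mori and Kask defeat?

3

Mori beat: Cruz, Novak, Sato, Endo, Kask.
Kask beat: Cruz, Novak, Endo, Tam.
Both beat: Cruz, Novak, Endo — 3.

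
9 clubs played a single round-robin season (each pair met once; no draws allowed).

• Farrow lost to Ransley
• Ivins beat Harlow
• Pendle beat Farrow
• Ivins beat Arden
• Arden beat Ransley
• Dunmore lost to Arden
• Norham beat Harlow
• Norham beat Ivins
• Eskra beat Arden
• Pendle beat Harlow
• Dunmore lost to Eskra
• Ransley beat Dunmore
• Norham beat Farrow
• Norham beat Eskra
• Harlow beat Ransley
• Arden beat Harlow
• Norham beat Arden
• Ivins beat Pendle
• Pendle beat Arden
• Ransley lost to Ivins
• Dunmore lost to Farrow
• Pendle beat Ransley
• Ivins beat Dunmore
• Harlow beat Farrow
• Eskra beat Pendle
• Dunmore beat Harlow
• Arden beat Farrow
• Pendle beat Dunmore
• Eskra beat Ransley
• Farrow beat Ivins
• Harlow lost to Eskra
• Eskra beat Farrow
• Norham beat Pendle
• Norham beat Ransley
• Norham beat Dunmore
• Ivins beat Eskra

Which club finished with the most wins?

Win totals: Ransley 2, Norham 8, Dunmore 1, Farrow 2, Arden 4, Pendle 5, Eskra 6, Ivins 6, Harlow 2.
Norham leads with 8 wins (next highest: 6).

Norham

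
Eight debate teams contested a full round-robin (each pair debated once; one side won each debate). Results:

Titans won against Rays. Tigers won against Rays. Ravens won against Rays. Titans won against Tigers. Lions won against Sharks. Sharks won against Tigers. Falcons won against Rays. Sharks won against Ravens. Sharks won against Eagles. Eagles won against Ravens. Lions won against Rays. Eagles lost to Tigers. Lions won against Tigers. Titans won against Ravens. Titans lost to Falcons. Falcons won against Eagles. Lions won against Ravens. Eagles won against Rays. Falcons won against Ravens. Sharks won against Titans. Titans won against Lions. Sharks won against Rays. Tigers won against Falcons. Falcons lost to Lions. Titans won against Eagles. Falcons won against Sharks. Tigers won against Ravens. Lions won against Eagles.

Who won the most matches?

Lions

Win totals: Tigers 4, Eagles 2, Titans 5, Lions 6, Rays 0, Sharks 5, Ravens 1, Falcons 5.
Lions leads with 6 wins (next highest: 5).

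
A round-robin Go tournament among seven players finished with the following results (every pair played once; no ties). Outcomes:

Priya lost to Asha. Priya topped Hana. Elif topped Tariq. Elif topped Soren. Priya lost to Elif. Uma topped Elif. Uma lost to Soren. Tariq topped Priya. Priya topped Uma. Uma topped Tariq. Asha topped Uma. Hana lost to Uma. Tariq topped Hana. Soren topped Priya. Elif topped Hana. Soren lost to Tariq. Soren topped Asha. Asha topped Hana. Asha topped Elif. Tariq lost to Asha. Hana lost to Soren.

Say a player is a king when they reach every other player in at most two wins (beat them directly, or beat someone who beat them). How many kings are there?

Priya cannot reach Asha, Soren in two steps.
Asha reaches everyone (king).
Tariq cannot reach Elif in two steps.
Uma cannot reach Asha in two steps.
Elif reaches everyone (king).
Hana cannot reach Priya, Asha, Tariq, Uma, Elif, Soren in two steps.
Soren reaches everyone (king).
Kings: Asha, Elif, Soren — 3.

3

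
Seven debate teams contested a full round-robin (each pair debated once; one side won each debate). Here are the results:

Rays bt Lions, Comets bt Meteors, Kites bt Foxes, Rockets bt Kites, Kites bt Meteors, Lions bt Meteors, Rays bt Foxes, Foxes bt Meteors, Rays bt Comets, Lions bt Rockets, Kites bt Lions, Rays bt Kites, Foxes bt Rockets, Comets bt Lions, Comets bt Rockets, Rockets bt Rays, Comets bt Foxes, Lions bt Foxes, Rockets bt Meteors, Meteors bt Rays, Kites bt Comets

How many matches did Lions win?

Lions' results: beat Meteors, Rockets, Foxes; lost to Comets, Kites, Rays.
That is 3 wins.

3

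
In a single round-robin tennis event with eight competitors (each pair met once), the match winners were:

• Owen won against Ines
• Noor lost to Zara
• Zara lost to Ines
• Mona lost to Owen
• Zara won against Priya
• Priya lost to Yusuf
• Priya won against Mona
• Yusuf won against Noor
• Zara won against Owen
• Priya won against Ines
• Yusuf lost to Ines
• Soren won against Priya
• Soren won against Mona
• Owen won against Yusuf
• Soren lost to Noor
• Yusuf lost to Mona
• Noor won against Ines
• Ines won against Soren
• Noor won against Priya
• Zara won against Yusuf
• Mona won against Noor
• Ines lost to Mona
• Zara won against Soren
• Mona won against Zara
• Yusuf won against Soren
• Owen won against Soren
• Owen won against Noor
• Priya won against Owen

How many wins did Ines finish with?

Ines' results: beat Zara, Soren, Yusuf; lost to Mona, Owen, Priya, Noor.
That is 3 wins.

3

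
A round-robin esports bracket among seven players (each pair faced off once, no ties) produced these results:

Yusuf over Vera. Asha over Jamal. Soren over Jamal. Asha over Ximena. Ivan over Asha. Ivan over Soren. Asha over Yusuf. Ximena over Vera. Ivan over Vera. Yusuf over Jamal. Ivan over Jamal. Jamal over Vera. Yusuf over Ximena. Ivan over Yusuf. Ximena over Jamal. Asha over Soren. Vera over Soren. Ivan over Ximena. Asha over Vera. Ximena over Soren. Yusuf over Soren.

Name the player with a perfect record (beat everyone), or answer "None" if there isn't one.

Ivan

Ivan has 6 wins out of 6 opponents — a perfect record.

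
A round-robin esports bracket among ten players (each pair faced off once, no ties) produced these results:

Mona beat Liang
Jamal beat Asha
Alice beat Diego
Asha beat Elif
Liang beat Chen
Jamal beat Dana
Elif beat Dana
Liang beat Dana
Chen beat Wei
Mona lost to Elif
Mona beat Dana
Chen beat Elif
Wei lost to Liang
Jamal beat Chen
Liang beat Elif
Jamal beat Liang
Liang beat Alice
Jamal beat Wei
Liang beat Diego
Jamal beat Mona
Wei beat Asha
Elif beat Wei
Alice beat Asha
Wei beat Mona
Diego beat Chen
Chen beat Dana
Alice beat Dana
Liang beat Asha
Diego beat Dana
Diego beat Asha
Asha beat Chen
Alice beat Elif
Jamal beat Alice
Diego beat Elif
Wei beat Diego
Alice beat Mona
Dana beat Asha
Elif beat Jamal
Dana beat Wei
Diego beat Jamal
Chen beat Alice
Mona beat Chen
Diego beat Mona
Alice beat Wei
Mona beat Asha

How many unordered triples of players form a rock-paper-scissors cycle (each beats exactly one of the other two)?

Win totals: Mona 4, Dana 2, Liang 7, Alice 6, Asha 2, Wei 3, Elif 4, Jamal 7, Chen 4, Diego 6.
A player with w wins dominates both others in C(w,2) triples; summing gives 6 + 1 + 21 + 15 + 1 + 3 + 6 + 21 + 6 + 15 = 95 transitive triples.
Total triples C(10,3) = 120, so cyclic triples = 120 − 95 = 25.

25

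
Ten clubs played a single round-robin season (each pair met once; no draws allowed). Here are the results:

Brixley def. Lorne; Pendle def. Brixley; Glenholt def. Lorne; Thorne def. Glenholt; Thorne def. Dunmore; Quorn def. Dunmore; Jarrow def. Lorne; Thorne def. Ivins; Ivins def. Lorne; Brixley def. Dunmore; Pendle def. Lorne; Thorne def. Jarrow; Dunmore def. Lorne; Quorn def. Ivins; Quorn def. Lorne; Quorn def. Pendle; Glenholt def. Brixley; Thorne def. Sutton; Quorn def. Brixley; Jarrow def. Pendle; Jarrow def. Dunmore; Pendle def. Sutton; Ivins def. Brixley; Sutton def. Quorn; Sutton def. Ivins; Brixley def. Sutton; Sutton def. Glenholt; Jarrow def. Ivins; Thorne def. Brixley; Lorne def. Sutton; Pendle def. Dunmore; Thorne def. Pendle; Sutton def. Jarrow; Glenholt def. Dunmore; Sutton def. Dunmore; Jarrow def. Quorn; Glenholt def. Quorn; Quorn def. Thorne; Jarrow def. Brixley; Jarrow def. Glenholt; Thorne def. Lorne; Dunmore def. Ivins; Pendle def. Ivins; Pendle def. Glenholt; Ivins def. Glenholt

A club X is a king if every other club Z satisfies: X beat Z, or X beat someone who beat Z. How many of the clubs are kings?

Jarrow reaches everyone (king).
Pendle cannot reach Thorne in two steps.
Sutton reaches everyone (king).
Thorne reaches everyone (king).
Quorn reaches everyone (king).
Ivins cannot reach Jarrow, Pendle, Thorne in two steps.
Lorne cannot reach Pendle, Thorne, Brixley in two steps.
Glenholt cannot reach Jarrow in two steps.
Brixley cannot reach Pendle, Thorne in two steps.
Dunmore cannot reach Jarrow, Pendle, Thorne, Quorn in two steps.
Kings: Jarrow, Sutton, Thorne, Quorn — 4.

4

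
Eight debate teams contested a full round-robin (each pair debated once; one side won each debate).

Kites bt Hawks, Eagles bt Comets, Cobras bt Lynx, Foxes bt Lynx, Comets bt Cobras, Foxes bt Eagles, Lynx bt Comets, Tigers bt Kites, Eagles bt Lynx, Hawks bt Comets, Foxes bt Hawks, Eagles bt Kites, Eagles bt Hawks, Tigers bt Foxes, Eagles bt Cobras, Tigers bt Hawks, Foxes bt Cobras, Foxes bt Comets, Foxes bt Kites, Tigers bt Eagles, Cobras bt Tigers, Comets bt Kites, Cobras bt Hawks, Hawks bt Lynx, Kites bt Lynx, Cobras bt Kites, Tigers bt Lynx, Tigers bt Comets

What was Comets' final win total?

2

Comets' results: beat Cobras, Kites; lost to Hawks, Lynx, Tigers, Eagles, Foxes.
That is 2 wins.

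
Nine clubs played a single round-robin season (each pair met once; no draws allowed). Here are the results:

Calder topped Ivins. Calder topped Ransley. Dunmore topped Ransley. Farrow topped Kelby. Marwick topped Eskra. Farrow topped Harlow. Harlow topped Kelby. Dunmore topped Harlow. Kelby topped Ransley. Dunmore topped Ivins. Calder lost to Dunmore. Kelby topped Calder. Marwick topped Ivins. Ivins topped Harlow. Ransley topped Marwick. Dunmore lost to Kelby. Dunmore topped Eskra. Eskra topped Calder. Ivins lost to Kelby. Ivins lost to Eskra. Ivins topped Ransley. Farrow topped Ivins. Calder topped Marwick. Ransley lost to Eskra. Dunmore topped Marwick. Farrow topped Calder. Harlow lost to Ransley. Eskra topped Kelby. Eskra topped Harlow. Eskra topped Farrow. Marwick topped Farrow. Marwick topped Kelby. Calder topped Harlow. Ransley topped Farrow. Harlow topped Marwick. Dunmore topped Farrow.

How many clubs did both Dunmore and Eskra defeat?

5

Dunmore beat: Farrow, Ivins, Harlow, Ransley, Eskra, Marwick, Calder.
Eskra beat: Farrow, Ivins, Harlow, Ransley, Kelby, Calder.
Both beat: Farrow, Ivins, Harlow, Ransley, Calder — 5.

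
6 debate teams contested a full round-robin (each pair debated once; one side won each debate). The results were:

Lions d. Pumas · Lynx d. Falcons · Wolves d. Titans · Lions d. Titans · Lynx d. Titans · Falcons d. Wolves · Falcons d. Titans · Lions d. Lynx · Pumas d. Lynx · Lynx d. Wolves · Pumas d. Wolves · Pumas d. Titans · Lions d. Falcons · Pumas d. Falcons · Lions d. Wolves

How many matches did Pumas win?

4

Pumas' results: beat Titans, Falcons, Lynx, Wolves; lost to Lions.
That is 4 wins.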